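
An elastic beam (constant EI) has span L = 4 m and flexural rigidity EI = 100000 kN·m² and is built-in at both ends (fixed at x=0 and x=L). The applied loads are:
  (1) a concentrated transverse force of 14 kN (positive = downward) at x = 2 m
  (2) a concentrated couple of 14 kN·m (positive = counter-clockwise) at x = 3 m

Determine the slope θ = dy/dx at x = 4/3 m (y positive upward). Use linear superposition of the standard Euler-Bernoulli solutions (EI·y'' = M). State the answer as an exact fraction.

Load 1 — point force P=14 kN at a=2 m (b=L-a=2):
  θ_1 = -Pb²x(2aL-(3a+b)x)/(2L³EI)  [x≤a] = -14·2²·(4/3)·(2·2·4-(3·2+2)·(4/3))/(2·4³·100000) = -7/225000 rad
Load 2 — applied couple M₀=14 kN·m at a=3 m (b=L-a=1):
  θ_2 = (R_Ax²/2 - M_Ax)/EI  [x≤a] with R_A=63/16, M_A=35/8 = ((63/16)·(4/3)²/2 - (35/8)·(4/3))/100000 = -7/300000 rad
Superposition: θ = Σ θ_i = -49/900000 rad ≈ -0.000054 rad

θ(4/3) = -49/900000 rad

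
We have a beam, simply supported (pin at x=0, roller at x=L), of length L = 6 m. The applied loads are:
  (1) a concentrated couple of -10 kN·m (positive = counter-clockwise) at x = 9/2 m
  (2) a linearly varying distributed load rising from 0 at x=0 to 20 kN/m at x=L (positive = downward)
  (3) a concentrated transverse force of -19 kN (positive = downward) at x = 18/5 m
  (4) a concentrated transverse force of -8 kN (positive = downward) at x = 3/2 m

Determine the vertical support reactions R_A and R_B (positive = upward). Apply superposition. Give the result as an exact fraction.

R_A = 71/15 kN, R_B = 424/15 kN

Load 1 — applied couple M₀=-10 kN·m at a=9/2 m (b=L-a=3/2):
  R_A = M₀/L = (-10)/6 = -5/3 kN
  R_B = -M₀/L = -(-10)/6 = 5/3 kN
Load 2 — triangular load w₀=20 kN/m (0→w₀ over full span):
  R_A = w₀L/6 = 20·6/6 = 20 kN
  R_B = w₀L/3 = 20·6/3 = 40 kN
Load 3 — point force P=-19 kN at a=18/5 m (b=L-a=12/5):
  R_A = Pb/L = (-19)·(12/5)/6 = -38/5 kN
  R_B = Pa/L = (-19)·(18/5)/6 = -57/5 kN
Load 4 — point force P=-8 kN at a=3/2 m (b=L-a=9/2):
  R_A = Pb/L = (-8)·(9/2)/6 = -6 kN
  R_B = Pa/L = (-8)·(3/2)/6 = -2 kN
Superposition: R_A = 71/15 kN, R_B = 424/15 kN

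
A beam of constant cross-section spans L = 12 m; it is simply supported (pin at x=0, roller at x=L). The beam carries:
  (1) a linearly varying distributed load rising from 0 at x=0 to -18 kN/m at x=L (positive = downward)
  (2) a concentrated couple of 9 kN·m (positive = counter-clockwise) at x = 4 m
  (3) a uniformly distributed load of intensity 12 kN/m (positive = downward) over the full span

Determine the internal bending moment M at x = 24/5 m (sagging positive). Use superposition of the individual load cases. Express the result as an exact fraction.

M(24/5) = 7101/125 kN·m

Load 1 — triangular load w₀=-18 kN/m (0→w₀ over full span):
  M_1 = w₀Lx/6 - w₀x³/(6L) = (-18)·12·(24/5)/6 - (-18)·(24/5)³/(6·12) = -18144/125 kN·m
Load 2 — applied couple M₀=9 kN·m at a=4 m (b=L-a=8):
  M_2 = M₀x/L - M₀  [x>a] = 9·(24/5)/12 - 9 = -27/5 kN·m
Load 3 — uniform load w=12 kN/m over full span:
  M_3 = wx(L-x)/2 = 12·(24/5)·(12-(24/5))/2 = 5184/25 kN·m
Superposition: M = Σ M_i = 7101/125 kN·m ≈ 56.808000 kN·m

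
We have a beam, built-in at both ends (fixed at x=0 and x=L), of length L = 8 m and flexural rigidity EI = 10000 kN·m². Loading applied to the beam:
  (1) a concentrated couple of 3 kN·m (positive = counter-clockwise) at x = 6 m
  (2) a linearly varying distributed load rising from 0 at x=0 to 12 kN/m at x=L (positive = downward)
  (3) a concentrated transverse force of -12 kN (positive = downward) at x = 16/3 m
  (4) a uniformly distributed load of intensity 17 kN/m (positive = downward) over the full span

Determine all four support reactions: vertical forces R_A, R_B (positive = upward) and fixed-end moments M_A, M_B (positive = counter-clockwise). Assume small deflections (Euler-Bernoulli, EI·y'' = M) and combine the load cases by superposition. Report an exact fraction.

Load 1 — applied couple M₀=3 kN·m at a=6 m (b=L-a=2):
  R_A = 6M₀ab/L³ = 6·3·6·2/8³ = 27/64 kN
  M_A = M₀b(2a-b)/L² = 3·2·(2·6-2)/8² = 15/16 kN·m
  R_B = -6M₀ab/L³ = -6·3·6·2/8³ = -27/64 kN
  M_B = M₀a(2b-a)/L² = 3·6·(2·2-6)/8² = -9/16 kN·m
Load 2 — triangular load w₀=12 kN/m (0→w₀ over full span):
  R_A = 3w₀L/20 = 3·12·8/20 = 72/5 kN
  M_A = w₀L²/30 = 12·8²/30 = 128/5 kN·m
  R_B = 7w₀L/20 = 7·12·8/20 = 168/5 kN
  M_B = -w₀L²/20 = -12·8²/20 = -192/5 kN·m
Load 3 — point force P=-12 kN at a=16/3 m (b=L-a=8/3):
  R_A = Pb²(3a+b)/L³ = (-12)·(8/3)²·(3·(16/3)+(8/3))/8³ = -28/9 kN
  M_A = Pab²/L² = (-12)·(16/3)·(8/3)²/8² = -64/9 kN·m
  R_B = Pa²(a+3b)/L³ = (-12)·(16/3)²·((16/3)+3·(8/3))/8³ = -80/9 kN
  M_B = -Pa²b/L² = -(-12)·(16/3)²·(8/3)/8² = 128/9 kN·m
Load 4 — uniform load w=17 kN/m over full span:
  R_A = wL/2 = 17·8/2 = 68 kN
  M_A = wL²/12 = 17·8²/12 = 272/3 kN·m
  R_B = wL/2 = 17·8/2 = 68 kN
  M_B = -wL²/12 = -17·8²/12 = -272/3 kN·m
Superposition: R_A = 229567/2880 kN, M_A = 79267/720 kN·m, R_B = 265793/2880 kN, M_B = -83093/720 kN·m

R_A = 229567/2880 kN, M_A = 79267/720 kN·m, R_B = 265793/2880 kN, M_B = -83093/720 kN·m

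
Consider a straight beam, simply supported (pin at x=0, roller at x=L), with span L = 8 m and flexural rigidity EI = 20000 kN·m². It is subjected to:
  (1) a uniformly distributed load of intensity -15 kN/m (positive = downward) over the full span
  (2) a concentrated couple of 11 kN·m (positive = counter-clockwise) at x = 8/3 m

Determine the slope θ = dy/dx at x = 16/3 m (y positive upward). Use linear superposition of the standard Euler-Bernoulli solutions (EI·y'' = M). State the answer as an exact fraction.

θ(16/3) = -1073/135000 rad

Load 1 — uniform load w=-15 kN/m over full span:
  θ_1 = -w(L³-6Lx²+4x³)/(24EI) = -(-15)·(8³-6·8·(16/3)²+4·(16/3)³)/(24·20000) = -26/3375 rad
Load 2 — applied couple M₀=11 kN·m at a=8/3 m (b=L-a=16/3):
  θ_2 = (M₀x²/(2L)-M₀(x-a)+C₁)/EI  [x>a] with C₁=M₀(3b²-L²)/(6L)=44/9 = (11·(16/3)²/(2·8)-11·((16/3)-(8/3))+(44/9))/20000 = -11/45000 rad
Superposition: θ = Σ θ_i = -1073/135000 rad ≈ -0.007948 rad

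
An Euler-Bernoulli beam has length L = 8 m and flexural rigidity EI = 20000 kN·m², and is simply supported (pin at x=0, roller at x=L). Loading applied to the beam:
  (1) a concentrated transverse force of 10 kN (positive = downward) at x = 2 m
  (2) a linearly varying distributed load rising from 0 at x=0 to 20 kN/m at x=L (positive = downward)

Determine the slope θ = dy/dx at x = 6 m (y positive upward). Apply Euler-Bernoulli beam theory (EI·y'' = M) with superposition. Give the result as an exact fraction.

Load 1 — point force P=10 kN at a=2 m (b=L-a=6):
  θ_1 = -Pa(2L²-6Lx+3x²+a²)/(6LEI)  [x>a] = -10·2·(2·8²-6·8·6+3·6²+2²)/(6·8·20000) = 1/1000 rad
Load 2 — triangular load w₀=20 kN/m (0→w₀ over full span):
  θ_2 = -w₀(7L⁴-30L²x²+15x⁴)/(360LEI) = -20·(7·8⁴-30·8²·6²+15·6⁴)/(360·8·20000) = 1313/180000 rad
Superposition: θ = Σ θ_i = 1493/180000 rad ≈ 0.008294 rad

θ(6) = 1493/180000 rad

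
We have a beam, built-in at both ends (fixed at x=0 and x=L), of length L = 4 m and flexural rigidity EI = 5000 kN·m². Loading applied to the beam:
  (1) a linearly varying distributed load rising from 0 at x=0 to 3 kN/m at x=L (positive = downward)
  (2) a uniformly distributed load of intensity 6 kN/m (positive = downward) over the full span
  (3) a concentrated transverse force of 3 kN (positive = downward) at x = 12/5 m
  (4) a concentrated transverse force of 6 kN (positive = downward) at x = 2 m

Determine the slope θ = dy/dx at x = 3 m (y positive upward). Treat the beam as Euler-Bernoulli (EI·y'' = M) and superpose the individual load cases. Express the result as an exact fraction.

Load 1 — triangular load w₀=3 kN/m (0→w₀ over full span):
  θ_1 = -w₀(2x(L-x)(L-2x)(x+2L)+x²(L-x)²)/(120LEI) = -3·(2·3·(4-3)·(4-2·3)·(3+2·4)+3²·(4-3)²)/(120·4·5000) = 123/800000 rad
Load 2 — uniform load w=6 kN/m over full span:
  θ_2 = -wx(L-x)(L-2x)/(12EI) = -6·3·(4-3)·(4-2·3)/(12·5000) = 3/5000 rad
Load 3 — point force P=3 kN at a=12/5 m (b=L-a=8/5):
  θ_3 = Pa²(L-x)(2bL-(3b+a)(L-x))/(2L³EI)  [x>a] = 3·(12/5)²·(4-3)·(2·(8/5)·4-(3·(8/5)+(12/5))·(4-3))/(2·4³·5000) = 189/1250000 rad
Load 4 — point force P=6 kN at a=2 m (b=L-a=2):
  θ_4 = Pa²(L-x)(2bL-(3b+a)(L-x))/(2L³EI)  [x>a] = 6·2²·(4-3)·(2·2·4-(3·2+2)·(4-3))/(2·4³·5000) = 3/10000 rad
Superposition: θ = Σ θ_i = 24099/20000000 rad ≈ 0.001205 rad

θ(3) = 24099/20000000 rad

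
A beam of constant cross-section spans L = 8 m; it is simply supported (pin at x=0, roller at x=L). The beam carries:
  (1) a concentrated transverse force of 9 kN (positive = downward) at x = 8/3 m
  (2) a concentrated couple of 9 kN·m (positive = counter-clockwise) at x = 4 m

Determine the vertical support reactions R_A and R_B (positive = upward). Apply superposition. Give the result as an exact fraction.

R_A = 57/8 kN, R_B = 15/8 kN

Load 1 — point force P=9 kN at a=8/3 m (b=L-a=16/3):
  R_A = Pb/L = 9·(16/3)/8 = 6 kN
  R_B = Pa/L = 9·(8/3)/8 = 3 kN
Load 2 — applied couple M₀=9 kN·m at a=4 m (b=L-a=4):
  R_A = M₀/L = 9/8 kN
  R_B = -M₀/L = -9/8 kN
Superposition: R_A = 57/8 kN, R_B = 15/8 kN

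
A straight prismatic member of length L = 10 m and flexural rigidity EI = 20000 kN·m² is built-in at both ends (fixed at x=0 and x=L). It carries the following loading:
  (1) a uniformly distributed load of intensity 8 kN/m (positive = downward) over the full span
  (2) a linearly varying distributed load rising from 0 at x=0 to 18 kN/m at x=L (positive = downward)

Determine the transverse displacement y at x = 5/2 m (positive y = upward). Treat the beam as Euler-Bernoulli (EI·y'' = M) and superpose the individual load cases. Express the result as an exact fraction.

Load 1 — uniform load w=8 kN/m over full span:
  y_1 = -wx²(L-x)²/(24EI) = -8·(5/2)²·(10-(5/2))²/(24·20000) = -3/512 m
Load 2 — triangular load w₀=18 kN/m (0→w₀ over full span):
  y_2 = -w₀x²(L-x)²(x+2L)/(120LEI) = -18·(5/2)²·(10-(5/2))²·((5/2)+2·10)/(120·10·20000) = -243/40960 m
Superposition: y = Σ y_i = -483/40960 m ≈ -0.011792 m

y(5/2) = -483/40960 m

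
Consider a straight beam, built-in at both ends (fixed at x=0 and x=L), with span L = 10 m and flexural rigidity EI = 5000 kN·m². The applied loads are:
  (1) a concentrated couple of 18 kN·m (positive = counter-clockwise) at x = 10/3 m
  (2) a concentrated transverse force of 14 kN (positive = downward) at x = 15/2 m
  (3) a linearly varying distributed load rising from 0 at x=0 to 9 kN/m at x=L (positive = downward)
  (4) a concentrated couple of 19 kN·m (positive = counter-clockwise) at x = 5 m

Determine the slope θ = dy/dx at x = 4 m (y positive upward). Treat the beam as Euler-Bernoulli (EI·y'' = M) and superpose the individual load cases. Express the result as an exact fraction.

θ(4) = -387/100000 rad

Load 1 — applied couple M₀=18 kN·m at a=10/3 m (b=L-a=20/3):
  θ_1 = (R_Ax²/2 - M_Ax - M₀(x-a))/EI  [x>a] with R_A=12/5, M_A=0 = ((12/5)·4²/2 - 0·4 - 18·(4-(10/3)))/5000 = 9/6250 rad
Load 2 — point force P=14 kN at a=15/2 m (b=L-a=5/2):
  θ_2 = -Pb²x(2aL-(3a+b)x)/(2L³EI)  [x≤a] = -14·(5/2)²·4·(2·(15/2)·10-(3·(15/2)+(5/2))·4)/(2·10³·5000) = -7/4000 rad
Load 3 — triangular load w₀=9 kN/m (0→w₀ over full span):
  θ_3 = -w₀(2x(L-x)(L-2x)(x+2L)+x²(L-x)²)/(120LEI) = -9·(2·4·(10-4)·(10-2·4)·(4+2·10)+4²·(10-4)²)/(120·10·5000) = -27/6250 rad
Load 4 — applied couple M₀=19 kN·m at a=5 m (b=L-a=5):
  θ_4 = (R_Ax²/2 - M_Ax)/EI  [x≤a] with R_A=57/20, M_A=19/4 = ((57/20)·4²/2 - (19/4)·4)/5000 = 19/25000 rad
Superposition: θ = Σ θ_i = -387/100000 rad ≈ -0.003870 rad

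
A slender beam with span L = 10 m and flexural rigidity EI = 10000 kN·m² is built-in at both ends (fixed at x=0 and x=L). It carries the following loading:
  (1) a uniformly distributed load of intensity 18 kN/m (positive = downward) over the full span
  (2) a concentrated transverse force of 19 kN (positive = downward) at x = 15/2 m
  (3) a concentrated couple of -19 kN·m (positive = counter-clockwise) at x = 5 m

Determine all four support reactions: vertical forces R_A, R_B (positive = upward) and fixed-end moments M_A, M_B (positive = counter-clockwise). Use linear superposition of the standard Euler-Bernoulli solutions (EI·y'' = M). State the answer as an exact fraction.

R_A = 14419/160 kN, M_A = 4933/32 kN·m, R_B = 17421/160 kN, M_B = -5807/32 kN·m

Load 1 — uniform load w=18 kN/m over full span:
  R_A = wL/2 = 18·10/2 = 90 kN
  M_A = wL²/12 = 18·10²/12 = 150 kN·m
  R_B = wL/2 = 18·10/2 = 90 kN
  M_B = -wL²/12 = -18·10²/12 = -150 kN·m
Load 2 — point force P=19 kN at a=15/2 m (b=L-a=5/2):
  R_A = Pb²(3a+b)/L³ = 19·(5/2)²·(3·(15/2)+(5/2))/10³ = 95/32 kN
  M_A = Pab²/L² = 19·(15/2)·(5/2)²/10² = 285/32 kN·m
  R_B = Pa²(a+3b)/L³ = 19·(15/2)²·((15/2)+3·(5/2))/10³ = 513/32 kN
  M_B = -Pa²b/L² = -19·(15/2)²·(5/2)/10² = -855/32 kN·m
Load 3 — applied couple M₀=-19 kN·m at a=5 m (b=L-a=5):
  R_A = 6M₀ab/L³ = 6·(-19)·5·5/10³ = -57/20 kN
  M_A = M₀b(2a-b)/L² = (-19)·5·(2·5-5)/10² = -19/4 kN·m
  R_B = -6M₀ab/L³ = -6·(-19)·5·5/10³ = 57/20 kN
  M_B = M₀a(2b-a)/L² = (-19)·5·(2·5-5)/10² = -19/4 kN·m
Superposition: R_A = 14419/160 kN, M_A = 4933/32 kN·m, R_B = 17421/160 kN, M_B = -5807/32 kN·m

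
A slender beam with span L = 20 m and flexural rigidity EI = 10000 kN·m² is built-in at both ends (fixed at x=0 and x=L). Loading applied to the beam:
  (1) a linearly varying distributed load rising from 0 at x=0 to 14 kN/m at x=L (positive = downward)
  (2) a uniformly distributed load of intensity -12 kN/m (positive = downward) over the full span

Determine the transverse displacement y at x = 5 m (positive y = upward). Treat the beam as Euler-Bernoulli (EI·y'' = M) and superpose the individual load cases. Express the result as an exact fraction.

y(5) = 171/1280 m

Load 1 — triangular load w₀=14 kN/m (0→w₀ over full span):
  y_1 = -w₀x²(L-x)²(x+2L)/(120LEI) = -14·5²·(20-5)²·(5+2·20)/(120·20·10000) = -189/1280 m
Load 2 — uniform load w=-12 kN/m over full span:
  y_2 = -wx²(L-x)²/(24EI) = -(-12)·5²·(20-5)²/(24·10000) = 9/32 m
Superposition: y = Σ y_i = 171/1280 m ≈ 0.133594 m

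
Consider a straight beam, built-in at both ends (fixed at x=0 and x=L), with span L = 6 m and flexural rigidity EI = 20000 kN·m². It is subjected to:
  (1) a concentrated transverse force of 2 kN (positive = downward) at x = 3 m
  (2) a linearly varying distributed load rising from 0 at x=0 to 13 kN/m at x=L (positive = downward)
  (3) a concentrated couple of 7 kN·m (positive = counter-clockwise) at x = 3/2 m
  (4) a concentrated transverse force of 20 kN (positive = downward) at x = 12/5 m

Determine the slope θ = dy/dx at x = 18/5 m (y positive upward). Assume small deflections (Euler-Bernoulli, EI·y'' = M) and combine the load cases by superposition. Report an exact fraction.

Load 1 — point force P=2 kN at a=3 m (b=L-a=3):
  θ_1 = Pa²(L-x)(2bL-(3b+a)(L-x))/(2L³EI)  [x>a] = 2·3²·(6-(18/5))·(2·3·6-(3·3+3)·(6-(18/5)))/(2·6³·20000) = 9/250000 rad
Load 2 — triangular load w₀=13 kN/m (0→w₀ over full span):
  θ_2 = -w₀(2x(L-x)(L-2x)(x+2L)+x²(L-x)²)/(120LEI) = -13·(2·(18/5)·(6-(18/5))·(6-2·(18/5))·((18/5)+2·6)+(18/5)²·(6-(18/5))²)/(120·6·20000) = 351/1562500 rad
Load 3 — applied couple M₀=7 kN·m at a=3/2 m (b=L-a=9/2):
  θ_3 = (R_Ax²/2 - M_Ax - M₀(x-a))/EI  [x>a] with R_A=21/16, M_A=-21/16 = ((21/16)·(18/5)²/2 - (-21/16)·(18/5) - 7·((18/5)-(3/2)))/20000 = -147/2000000 rad
Load 4 — point force P=20 kN at a=12/5 m (b=L-a=18/5):
  θ_4 = Pa²(L-x)(2bL-(3b+a)(L-x))/(2L³EI)  [x>a] = 20·(12/5)²·(6-(18/5))·(2·(18/5)·6-(3·(18/5)+(12/5))·(6-(18/5)))/(2·6³·20000) = 144/390625 rad
Superposition: θ = Σ θ_i = 27789/50000000 rad ≈ 0.000556 rad

θ(18/5) = 27789/50000000 rad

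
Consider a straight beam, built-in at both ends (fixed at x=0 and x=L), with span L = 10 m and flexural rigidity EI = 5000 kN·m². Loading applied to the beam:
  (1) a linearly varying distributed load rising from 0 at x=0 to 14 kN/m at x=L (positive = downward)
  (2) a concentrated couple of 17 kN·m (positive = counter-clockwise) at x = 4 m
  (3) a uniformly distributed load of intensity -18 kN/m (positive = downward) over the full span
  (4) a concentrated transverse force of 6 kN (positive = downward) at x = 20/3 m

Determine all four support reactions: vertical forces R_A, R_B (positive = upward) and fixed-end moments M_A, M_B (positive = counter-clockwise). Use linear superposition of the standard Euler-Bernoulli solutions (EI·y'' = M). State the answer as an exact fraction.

R_A = -73121/1125 kN, M_A = -21791/225 kN·m, R_B = -43879/1125 kN, M_B = 17224/225 kN·m

Load 1 — triangular load w₀=14 kN/m (0→w₀ over full span):
  R_A = 3w₀L/20 = 3·14·10/20 = 21 kN
  M_A = w₀L²/30 = 14·10²/30 = 140/3 kN·m
  R_B = 7w₀L/20 = 7·14·10/20 = 49 kN
  M_B = -w₀L²/20 = -14·10²/20 = -70 kN·m
Load 2 — applied couple M₀=17 kN·m at a=4 m (b=L-a=6):
  R_A = 6M₀ab/L³ = 6·17·4·6/10³ = 306/125 kN
  M_A = M₀b(2a-b)/L² = 17·6·(2·4-6)/10² = 51/25 kN·m
  R_B = -6M₀ab/L³ = -6·17·4·6/10³ = -306/125 kN
  M_B = M₀a(2b-a)/L² = 17·4·(2·6-4)/10² = 136/25 kN·m
Load 3 — uniform load w=-18 kN/m over full span:
  R_A = wL/2 = (-18)·10/2 = -90 kN
  M_A = wL²/12 = (-18)·10²/12 = -150 kN·m
  R_B = wL/2 = (-18)·10/2 = -90 kN
  M_B = -wL²/12 = -(-18)·10²/12 = 150 kN·m
Load 4 — point force P=6 kN at a=20/3 m (b=L-a=10/3):
  R_A = Pb²(3a+b)/L³ = 6·(10/3)²·(3·(20/3)+(10/3))/10³ = 14/9 kN
  M_A = Pab²/L² = 6·(20/3)·(10/3)²/10² = 40/9 kN·m
  R_B = Pa²(a+3b)/L³ = 6·(20/3)²·((20/3)+3·(10/3))/10³ = 40/9 kN
  M_B = -Pa²b/L² = -6·(20/3)²·(10/3)/10² = -80/9 kN·m
Superposition: R_A = -73121/1125 kN, M_A = -21791/225 kN·m, R_B = -43879/1125 kN, M_B = 17224/225 kN·m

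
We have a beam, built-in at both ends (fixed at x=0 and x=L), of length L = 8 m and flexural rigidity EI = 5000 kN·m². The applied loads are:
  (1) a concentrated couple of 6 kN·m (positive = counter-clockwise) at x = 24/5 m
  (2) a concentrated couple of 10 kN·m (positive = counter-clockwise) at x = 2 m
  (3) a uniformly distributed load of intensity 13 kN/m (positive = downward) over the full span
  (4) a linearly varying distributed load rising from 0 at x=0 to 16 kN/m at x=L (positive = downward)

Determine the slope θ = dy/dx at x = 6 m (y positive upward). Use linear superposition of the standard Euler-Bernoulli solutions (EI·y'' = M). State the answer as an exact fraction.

θ(6) = 32833/2000000 rad

Load 1 — applied couple M₀=6 kN·m at a=24/5 m (b=L-a=16/5):
  θ_1 = (R_Ax²/2 - M_Ax - M₀(x-a))/EI  [x>a] with R_A=27/25, M_A=48/25 = ((27/25)·6²/2 - (48/25)·6 - 6·(6-(24/5)))/5000 = 9/62500 rad
Load 2 — applied couple M₀=10 kN·m at a=2 m (b=L-a=6):
  θ_2 = (R_Ax²/2 - M_Ax - M₀(x-a))/EI  [x>a] with R_A=45/32, M_A=-15/8 = ((45/32)·6²/2 - (-15/8)·6 - 10·(6-2))/5000 = -11/16000 rad
Load 3 — uniform load w=13 kN/m over full span:
  θ_3 = -wx(L-x)(L-2x)/(12EI) = -13·6·(8-6)·(8-2·6)/(12·5000) = 13/1250 rad
Load 4 — triangular load w₀=16 kN/m (0→w₀ over full span):
  θ_4 = -w₀(2x(L-x)(L-2x)(x+2L)+x²(L-x)²)/(120LEI) = -16·(2·6·(8-6)·(8-2·6)·(6+2·8)+6²·(8-6)²)/(120·8·5000) = 41/6250 rad
Superposition: θ = Σ θ_i = 32833/2000000 rad ≈ 0.016417 rad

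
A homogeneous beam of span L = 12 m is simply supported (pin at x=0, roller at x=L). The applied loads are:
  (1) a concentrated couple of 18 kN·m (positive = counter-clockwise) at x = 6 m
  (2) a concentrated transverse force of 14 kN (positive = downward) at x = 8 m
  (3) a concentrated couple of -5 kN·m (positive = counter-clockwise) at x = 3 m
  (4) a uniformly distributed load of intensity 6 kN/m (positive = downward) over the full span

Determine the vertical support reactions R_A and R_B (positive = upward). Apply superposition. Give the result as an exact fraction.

R_A = 167/4 kN, R_B = 177/4 kN

Load 1 — applied couple M₀=18 kN·m at a=6 m (b=L-a=6):
  R_A = M₀/L = 18/12 = 3/2 kN
  R_B = -M₀/L = -18/12 = -3/2 kN
Load 2 — point force P=14 kN at a=8 m (b=L-a=4):
  R_A = Pb/L = 14·4/12 = 14/3 kN
  R_B = Pa/L = 14·8/12 = 28/3 kN
Load 3 — applied couple M₀=-5 kN·m at a=3 m (b=L-a=9):
  R_A = M₀/L = (-5)/12 = -5/12 kN
  R_B = -M₀/L = -(-5)/12 = 5/12 kN
Load 4 — uniform load w=6 kN/m over full span:
  R_A = wL/2 = 6·12/2 = 36 kN
  R_B = wL/2 = 6·12/2 = 36 kN
Superposition: R_A = 167/4 kN, R_B = 177/4 kN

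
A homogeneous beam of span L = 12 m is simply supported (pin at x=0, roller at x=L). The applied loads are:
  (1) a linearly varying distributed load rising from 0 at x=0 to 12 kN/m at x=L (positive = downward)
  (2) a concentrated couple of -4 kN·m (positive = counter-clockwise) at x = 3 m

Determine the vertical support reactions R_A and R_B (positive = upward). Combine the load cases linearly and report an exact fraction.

Load 1 — triangular load w₀=12 kN/m (0→w₀ over full span):
  R_A = w₀L/6 = 12·12/6 = 24 kN
  R_B = w₀L/3 = 12·12/3 = 48 kN
Load 2 — applied couple M₀=-4 kN·m at a=3 m (b=L-a=9):
  R_A = M₀/L = (-4)/12 = -1/3 kN
  R_B = -M₀/L = -(-4)/12 = 1/3 kN
Superposition: R_A = 71/3 kN, R_B = 145/3 kN

R_A = 71/3 kN, R_B = 145/3 kN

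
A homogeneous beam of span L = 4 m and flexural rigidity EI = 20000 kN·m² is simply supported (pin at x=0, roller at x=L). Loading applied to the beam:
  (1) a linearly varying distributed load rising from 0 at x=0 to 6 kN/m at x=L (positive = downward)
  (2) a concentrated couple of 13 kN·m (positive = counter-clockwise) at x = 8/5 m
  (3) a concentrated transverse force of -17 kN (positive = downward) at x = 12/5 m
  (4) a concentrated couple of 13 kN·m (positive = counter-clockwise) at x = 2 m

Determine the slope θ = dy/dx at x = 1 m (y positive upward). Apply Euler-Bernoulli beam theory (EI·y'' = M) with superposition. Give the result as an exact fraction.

Load 1 — triangular load w₀=6 kN/m (0→w₀ over full span):
  θ_1 = -w₀(7L⁴-30L²x²+15x⁴)/(360LEI) = -6·(7·4⁴-30·4²·1²+15·1⁴)/(360·4·20000) = -1327/4800000 rad
Load 2 — applied couple M₀=13 kN·m at a=8/5 m (b=L-a=12/5):
  θ_2 = (M₀x²/(2L)+C₁)/EI  [x≤a] with C₁=M₀(3b²-L²)/(6L)=52/75 = (13·1²/(2·4)+(52/75))/20000 = 1391/12000000 rad
Load 3 — point force P=-17 kN at a=12/5 m (b=L-a=8/5):
  θ_3 = -Pb(L²-b²-3x²)/(6LEI)  [x≤a] = -(-17)·(8/5)·(4²-(8/5)²-3·1²)/(6·4·20000) = 1479/2500000 rad
Load 4 — applied couple M₀=13 kN·m at a=2 m (b=L-a=2):
  θ_4 = (M₀x²/(2L)+C₁)/EI  [x≤a] with C₁=M₀(3b²-L²)/(6L)=-13/6 = (13·1²/(2·4)+(-13/6))/20000 = -13/480000 rad
Superposition: θ = Σ θ_i = 16159/40000000 rad ≈ 0.000404 rad

θ(1) = 16159/40000000 rad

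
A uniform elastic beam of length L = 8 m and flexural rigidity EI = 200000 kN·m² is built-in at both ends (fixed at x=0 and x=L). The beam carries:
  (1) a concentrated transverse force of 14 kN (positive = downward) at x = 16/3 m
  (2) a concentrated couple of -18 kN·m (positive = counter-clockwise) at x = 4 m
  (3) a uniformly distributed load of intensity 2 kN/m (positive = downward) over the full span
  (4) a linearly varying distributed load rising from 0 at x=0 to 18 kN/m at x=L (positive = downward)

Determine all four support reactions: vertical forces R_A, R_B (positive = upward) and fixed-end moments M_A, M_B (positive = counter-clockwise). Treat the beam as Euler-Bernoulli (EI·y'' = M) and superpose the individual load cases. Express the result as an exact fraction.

Load 1 — point force P=14 kN at a=16/3 m (b=L-a=8/3):
  R_A = Pb²(3a+b)/L³ = 14·(8/3)²·(3·(16/3)+(8/3))/8³ = 98/27 kN
  M_A = Pab²/L² = 14·(16/3)·(8/3)²/8² = 224/27 kN·m
  R_B = Pa²(a+3b)/L³ = 14·(16/3)²·((16/3)+3·(8/3))/8³ = 280/27 kN
  M_B = -Pa²b/L² = -14·(16/3)²·(8/3)/8² = -448/27 kN·m
Load 2 — applied couple M₀=-18 kN·m at a=4 m (b=L-a=4):
  R_A = 6M₀ab/L³ = 6·(-18)·4·4/8³ = -27/8 kN
  M_A = M₀b(2a-b)/L² = (-18)·4·(2·4-4)/8² = -9/2 kN·m
  R_B = -6M₀ab/L³ = -6·(-18)·4·4/8³ = 27/8 kN
  M_B = M₀a(2b-a)/L² = (-18)·4·(2·4-4)/8² = -9/2 kN·m
Load 3 — uniform load w=2 kN/m over full span:
  R_A = wL/2 = 2·8/2 = 8 kN
  M_A = wL²/12 = 2·8²/12 = 32/3 kN·m
  R_B = wL/2 = 2·8/2 = 8 kN
  M_B = -wL²/12 = -2·8²/12 = -32/3 kN·m
Load 4 — triangular load w₀=18 kN/m (0→w₀ over full span):
  R_A = 3w₀L/20 = 3·18·8/20 = 108/5 kN
  M_A = w₀L²/30 = 18·8²/30 = 192/5 kN·m
  R_B = 7w₀L/20 = 7·18·8/20 = 252/5 kN
  M_B = -w₀L²/20 = -18·8²/20 = -288/5 kN·m
Superposition: R_A = 32243/1080 kN, M_A = 14273/270 kN·m, R_B = 77917/1080 kN, M_B = -24127/270 kN·m

R_A = 32243/1080 kN, M_A = 14273/270 kN·m, R_B = 77917/1080 kN, M_B = -24127/270 kN·m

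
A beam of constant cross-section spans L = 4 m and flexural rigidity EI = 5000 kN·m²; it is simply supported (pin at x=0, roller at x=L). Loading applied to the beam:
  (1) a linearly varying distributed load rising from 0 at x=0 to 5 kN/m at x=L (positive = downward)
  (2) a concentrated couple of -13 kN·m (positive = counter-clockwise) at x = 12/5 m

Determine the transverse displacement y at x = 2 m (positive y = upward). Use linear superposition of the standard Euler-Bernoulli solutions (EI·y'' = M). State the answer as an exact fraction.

y(2) = -137/187500 m

Load 1 — triangular load w₀=5 kN/m (0→w₀ over full span):
  y_1 = -w₀x(7L⁴-10L²x²+3x⁴)/(360LEI) = -5·2·(7·4⁴-10·4²·2²+3·2⁴)/(360·4·5000) = -1/600 m
Load 2 — applied couple M₀=-13 kN·m at a=12/5 m (b=L-a=8/5):
  y_2 = (M₀x³/(6L)+C₁x)/EI  [x≤a] with C₁=M₀(3b²-L²)/(6L)=338/75 = ((-13)·2³/(6·4)+(338/75)·2)/5000 = 117/125000 m
Superposition: y = Σ y_i = -137/187500 m ≈ -0.000731 m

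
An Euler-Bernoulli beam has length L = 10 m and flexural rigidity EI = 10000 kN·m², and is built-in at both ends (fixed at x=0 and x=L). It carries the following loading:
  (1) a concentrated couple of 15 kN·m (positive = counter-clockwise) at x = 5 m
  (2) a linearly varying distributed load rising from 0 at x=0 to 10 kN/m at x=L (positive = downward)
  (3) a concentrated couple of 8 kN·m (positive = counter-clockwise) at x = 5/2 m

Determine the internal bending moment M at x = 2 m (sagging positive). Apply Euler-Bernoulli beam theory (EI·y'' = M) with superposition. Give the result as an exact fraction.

M(2) = -37/60 kN·m

Load 1 — applied couple M₀=15 kN·m at a=5 m (b=L-a=5):
  M_1 = R_Ax - M_A  [x≤a] with R_A=9/4, M_A=15/4 = (9/4)·2 - (15/4) = 3/4 kN·m
Load 2 — triangular load w₀=10 kN/m (0→w₀ over full span):
  M_2 = 3w₀Lx/20 - w₀L²/30 - w₀x³/(6L) = 3·10·10·2/20 - 10·10²/30 - 10·2³/(6·10) = -14/3 kN·m
Load 3 — applied couple M₀=8 kN·m at a=5/2 m (b=L-a=15/2):
  M_3 = R_Ax - M_A  [x≤a] with R_A=9/10, M_A=-3/2 = (9/10)·2 - (-3/2) = 33/10 kN·m
Superposition: M = Σ M_i = -37/60 kN·m ≈ -0.616667 kN·m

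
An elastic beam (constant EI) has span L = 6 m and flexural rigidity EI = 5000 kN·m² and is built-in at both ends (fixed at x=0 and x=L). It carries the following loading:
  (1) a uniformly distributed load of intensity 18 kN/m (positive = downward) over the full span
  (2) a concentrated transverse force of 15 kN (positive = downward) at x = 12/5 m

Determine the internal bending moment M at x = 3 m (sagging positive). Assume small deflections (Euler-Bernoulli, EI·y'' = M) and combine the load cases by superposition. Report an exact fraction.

Load 1 — uniform load w=18 kN/m over full span:
  M_1 = wLx/2 - wL²/12 - wx²/2 = 18·6·3/2 - 18·6²/12 - 18·3²/2 = 27 kN·m
Load 2 — point force P=15 kN at a=12/5 m (b=L-a=18/5):
  M_2 = Pa²(a+3b)(L-x)/L³ - Pa²b/L²  [x>a] = 15·(12/5)²·((12/5)+3·(18/5))·(6-3)/6³ - 15·(12/5)²·(18/5)/6² = 36/5 kN·m
Superposition: M = Σ M_i = 171/5 kN·m ≈ 34.200000 kN·m

M(3) = 171/5 kN·m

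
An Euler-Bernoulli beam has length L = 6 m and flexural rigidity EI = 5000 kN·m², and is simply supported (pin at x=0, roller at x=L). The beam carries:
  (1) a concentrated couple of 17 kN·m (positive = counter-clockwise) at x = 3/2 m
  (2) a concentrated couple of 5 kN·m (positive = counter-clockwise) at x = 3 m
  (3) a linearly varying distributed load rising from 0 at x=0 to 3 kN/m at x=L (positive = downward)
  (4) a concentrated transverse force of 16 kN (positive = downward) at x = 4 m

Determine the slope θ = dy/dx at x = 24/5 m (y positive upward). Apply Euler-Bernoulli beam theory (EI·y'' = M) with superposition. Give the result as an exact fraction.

θ(24/5) = 2371847/450000000 rad

Load 1 — applied couple M₀=17 kN·m at a=3/2 m (b=L-a=9/2):
  θ_1 = (M₀x²/(2L)-M₀(x-a)+C₁)/EI  [x>a] with C₁=M₀(3b²-L²)/(6L)=187/16 = (17·(24/5)²/(2·6)-17·((24/5)-(3/2))+(187/16))/5000 = -4709/2000000 rad
Load 2 — applied couple M₀=5 kN·m at a=3 m (b=L-a=3):
  θ_2 = (M₀x²/(2L)-M₀(x-a)+C₁)/EI  [x>a] with C₁=M₀(3b²-L²)/(6L)=-5/4 = (5·(24/5)²/(2·6)-5·((24/5)-3)+(-5/4))/5000 = -13/100000 rad
Load 3 — triangular load w₀=3 kN/m (0→w₀ over full span):
  θ_3 = -w₀(7L⁴-30L²x²+15x⁴)/(360LEI) = -3·(7·6⁴-30·6²·(24/5)²+15·(24/5)⁴)/(360·6·5000) = 6813/3125000 rad
Load 4 — point force P=16 kN at a=4 m (b=L-a=2):
  θ_4 = -Pa(2L²-6Lx+3x²+a²)/(6LEI)  [x>a] = -16·4·(2·6²-6·6·(24/5)+3·(24/5)²+4²)/(6·6·5000) = 784/140625 rad
Superposition: θ = Σ θ_i = 2371847/450000000 rad ≈ 0.005271 rad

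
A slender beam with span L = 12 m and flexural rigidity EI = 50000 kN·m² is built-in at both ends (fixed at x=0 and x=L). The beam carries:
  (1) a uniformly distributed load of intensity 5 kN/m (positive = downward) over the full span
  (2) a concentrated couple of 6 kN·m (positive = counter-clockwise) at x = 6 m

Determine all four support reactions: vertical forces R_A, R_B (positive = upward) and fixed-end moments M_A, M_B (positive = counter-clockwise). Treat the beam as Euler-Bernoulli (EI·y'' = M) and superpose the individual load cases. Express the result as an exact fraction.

R_A = 123/4 kN, M_A = 123/2 kN·m, R_B = 117/4 kN, M_B = -117/2 kN·m

Load 1 — uniform load w=5 kN/m over full span:
  R_A = wL/2 = 5·12/2 = 30 kN
  M_A = wL²/12 = 5·12²/12 = 60 kN·m
  R_B = wL/2 = 5·12/2 = 30 kN
  M_B = -wL²/12 = -5·12²/12 = -60 kN·m
Load 2 — applied couple M₀=6 kN·m at a=6 m (b=L-a=6):
  R_A = 6M₀ab/L³ = 6·6·6·6/12³ = 3/4 kN
  M_A = M₀b(2a-b)/L² = 6·6·(2·6-6)/12² = 3/2 kN·m
  R_B = -6M₀ab/L³ = -6·6·6·6/12³ = -3/4 kN
  M_B = M₀a(2b-a)/L² = 6·6·(2·6-6)/12² = 3/2 kN·m
Superposition: R_A = 123/4 kN, M_A = 123/2 kN·m, R_B = 117/4 kN, M_B = -117/2 kN·m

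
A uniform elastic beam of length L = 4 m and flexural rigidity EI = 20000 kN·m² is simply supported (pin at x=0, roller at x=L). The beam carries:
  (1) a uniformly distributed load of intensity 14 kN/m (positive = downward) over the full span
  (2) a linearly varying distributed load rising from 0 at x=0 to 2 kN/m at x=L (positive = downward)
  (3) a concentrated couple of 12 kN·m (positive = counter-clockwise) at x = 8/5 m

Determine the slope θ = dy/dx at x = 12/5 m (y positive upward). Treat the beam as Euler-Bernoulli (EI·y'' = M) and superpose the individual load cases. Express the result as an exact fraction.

Load 1 — uniform load w=14 kN/m over full span:
  θ_1 = -w(L³-6Lx²+4x³)/(24EI) = -14·(4³-6·4·(12/5)²+4·(12/5)³)/(24·20000) = 259/468750 rad
Load 2 — triangular load w₀=2 kN/m (0→w₀ over full span):
  θ_2 = -w₀(7L⁴-30L²x²+15x⁴)/(360LEI) = -2·(7·4⁴-30·4²·(12/5)²+15·(12/5)⁴)/(360·4·20000) = 116/3515625 rad
Load 3 — applied couple M₀=12 kN·m at a=8/5 m (b=L-a=12/5):
  θ_3 = (M₀x²/(2L)-M₀(x-a)+C₁)/EI  [x>a] with C₁=M₀(3b²-L²)/(6L)=16/25 = (12·(12/5)²/(2·4)-12·((12/5)-(8/5))+(16/25))/20000 = -1/62500 rad
Superposition: θ = Σ θ_i = 8009/14062500 rad ≈ 0.000570 rad

θ(12/5) = 8009/14062500 rad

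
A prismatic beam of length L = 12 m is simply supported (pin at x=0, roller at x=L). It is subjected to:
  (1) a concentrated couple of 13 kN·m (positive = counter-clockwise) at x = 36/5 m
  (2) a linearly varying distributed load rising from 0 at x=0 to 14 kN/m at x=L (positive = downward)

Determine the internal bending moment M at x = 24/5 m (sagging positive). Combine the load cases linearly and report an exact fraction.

M(24/5) = 14762/125 kN·m

Load 1 — applied couple M₀=13 kN·m at a=36/5 m (b=L-a=24/5):
  M_1 = M₀x/L  [x≤a] = 13·(24/5)/12 = 26/5 kN·m
Load 2 — triangular load w₀=14 kN/m (0→w₀ over full span):
  M_2 = w₀Lx/6 - w₀x³/(6L) = 14·12·(24/5)/6 - 14·(24/5)³/(6·12) = 14112/125 kN·m
Superposition: M = Σ M_i = 14762/125 kN·m ≈ 118.096000 kN·m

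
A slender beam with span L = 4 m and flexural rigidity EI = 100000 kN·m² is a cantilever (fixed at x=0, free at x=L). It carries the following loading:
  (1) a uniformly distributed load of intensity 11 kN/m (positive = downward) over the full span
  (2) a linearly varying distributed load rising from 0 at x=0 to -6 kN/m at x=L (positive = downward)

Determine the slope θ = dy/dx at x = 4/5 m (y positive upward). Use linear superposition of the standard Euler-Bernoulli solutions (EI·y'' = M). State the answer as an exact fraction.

Load 1 — uniform load w=11 kN/m over full span:
  θ_1 = -wx(x²-3Lx+3L²)/(6EI) = -11·(4/5)·((4/5)²-3·4·(4/5)+3·4²)/(6·100000) = -671/1171875 rad
Load 2 — triangular load w₀=-6 kN/m (0→w₀ over full span):
  θ_2 = (w₀Lx²/4-w₀L²x/3-w₀x⁴/(24L))/EI = ((-6)·4·(4/5)²/4-(-6)·4²·(4/5)/3-(-6)·(4/5)⁴/(24·4))/100000 = 851/3906250 rad
Superposition: θ = Σ θ_i = -4157/11718750 rad ≈ -0.000355 rad

θ(4/5) = -4157/11718750 rad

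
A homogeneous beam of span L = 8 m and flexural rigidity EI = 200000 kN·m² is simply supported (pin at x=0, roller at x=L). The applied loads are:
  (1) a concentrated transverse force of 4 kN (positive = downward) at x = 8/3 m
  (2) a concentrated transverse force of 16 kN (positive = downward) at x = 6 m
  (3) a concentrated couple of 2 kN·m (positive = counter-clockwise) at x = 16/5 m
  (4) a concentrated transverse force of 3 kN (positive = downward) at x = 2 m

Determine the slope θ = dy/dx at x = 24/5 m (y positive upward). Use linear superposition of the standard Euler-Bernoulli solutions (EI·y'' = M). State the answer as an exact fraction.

Load 1 — point force P=4 kN at a=8/3 m (b=L-a=16/3):
  θ_1 = -Pa(2L²-6Lx+3x²+a²)/(6LEI)  [x>a] = -4·(8/3)·(2·8²-6·8·(24/5)+3·(24/5)²+(8/3)²)/(6·8·200000) = 184/6328125 rad
Load 2 — point force P=16 kN at a=6 m (b=L-a=2):
  θ_2 = -Pb(L²-b²-3x²)/(6LEI)  [x≤a] = -16·2·(8²-2²-3·(24/5)²)/(6·8·200000) = 19/625000 rad
Load 3 — applied couple M₀=2 kN·m at a=16/5 m (b=L-a=24/5):
  θ_3 = (M₀x²/(2L)-M₀(x-a)+C₁)/EI  [x>a] with C₁=M₀(3b²-L²)/(6L)=16/75 = (2·(24/5)²/(2·8)-2·((24/5)-(16/5))+(16/75))/200000 = -1/1875000 rad
Load 4 — point force P=3 kN at a=2 m (b=L-a=6):
  θ_4 = -Pa(2L²-6Lx+3x²+a²)/(6LEI)  [x>a] = -3·2·(2·8²-6·8·(24/5)+3·(24/5)²+2²)/(6·8·200000) = 183/10000000 rad
Superposition: θ = Σ θ_i = 62567/810000000 rad ≈ 0.000077 rad

θ(24/5) = 62567/810000000 rad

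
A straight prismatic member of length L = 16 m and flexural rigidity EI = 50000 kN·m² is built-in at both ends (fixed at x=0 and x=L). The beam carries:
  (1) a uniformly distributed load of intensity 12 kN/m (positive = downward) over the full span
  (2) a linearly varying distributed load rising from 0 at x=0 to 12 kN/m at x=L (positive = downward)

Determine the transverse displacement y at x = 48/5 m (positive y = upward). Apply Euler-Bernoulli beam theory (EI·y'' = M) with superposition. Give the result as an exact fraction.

Load 1 — uniform load w=12 kN/m over full span:
  y_1 = -wx²(L-x)²/(24EI) = -12·(48/5)²·(16-(48/5))²/(24·50000) = -73728/1953125 m
Load 2 — triangular load w₀=12 kN/m (0→w₀ over full span):
  y_2 = -w₀x²(L-x)²(x+2L)/(120LEI) = -12·(48/5)²·(16-(48/5))²·((48/5)+2·16)/(120·16·50000) = -958464/48828125 m
Superposition: y = Σ y_i = -2801664/48828125 m ≈ -0.057378 m

y(48/5) = -2801664/48828125 m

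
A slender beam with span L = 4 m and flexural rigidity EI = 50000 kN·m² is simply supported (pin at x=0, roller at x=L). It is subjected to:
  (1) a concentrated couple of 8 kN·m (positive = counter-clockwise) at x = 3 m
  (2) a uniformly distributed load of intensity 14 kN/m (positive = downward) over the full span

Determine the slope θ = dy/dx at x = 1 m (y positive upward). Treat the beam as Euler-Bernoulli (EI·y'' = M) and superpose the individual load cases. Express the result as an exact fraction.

θ(1) = -29/50000 rad

Load 1 — applied couple M₀=8 kN·m at a=3 m (b=L-a=1):
  θ_1 = (M₀x²/(2L)+C₁)/EI  [x≤a] with C₁=M₀(3b²-L²)/(6L)=-13/3 = (8·1²/(2·4)+(-13/3))/50000 = -1/15000 rad
Load 2 — uniform load w=14 kN/m over full span:
  θ_2 = -w(L³-6Lx²+4x³)/(24EI) = -14·(4³-6·4·1²+4·1³)/(24·50000) = -77/150000 rad
Superposition: θ = Σ θ_i = -29/50000 rad ≈ -0.000580 rad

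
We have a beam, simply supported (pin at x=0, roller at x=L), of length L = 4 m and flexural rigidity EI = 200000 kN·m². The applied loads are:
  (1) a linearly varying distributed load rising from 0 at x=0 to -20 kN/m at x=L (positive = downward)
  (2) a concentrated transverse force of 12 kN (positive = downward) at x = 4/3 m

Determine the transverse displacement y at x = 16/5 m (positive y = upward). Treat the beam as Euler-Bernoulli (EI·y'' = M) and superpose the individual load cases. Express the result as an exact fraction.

y(16/5) = 17882/263671875 m

Load 1 — triangular load w₀=-20 kN/m (0→w₀ over full span):
  y_1 = -w₀x(7L⁴-10L²x²+3x⁴)/(360LEI) = -(-20)·(16/5)·(7·4⁴-10·4²·(16/5)²+3·(16/5)⁴)/(360·4·200000) = 1016/9765625 m
Load 2 — point force P=12 kN at a=4/3 m (b=L-a=8/3):
  y_2 = -Pa(L-x)(2Lx-a²-x²)/(6LEI)  [x>a] = -12·(4/3)·(4-(16/5))·(2·4·(16/5)-(4/3)²-(16/5)²)/(6·4·200000) = -382/10546875 m
Superposition: y = Σ y_i = 17882/263671875 m ≈ 0.000068 m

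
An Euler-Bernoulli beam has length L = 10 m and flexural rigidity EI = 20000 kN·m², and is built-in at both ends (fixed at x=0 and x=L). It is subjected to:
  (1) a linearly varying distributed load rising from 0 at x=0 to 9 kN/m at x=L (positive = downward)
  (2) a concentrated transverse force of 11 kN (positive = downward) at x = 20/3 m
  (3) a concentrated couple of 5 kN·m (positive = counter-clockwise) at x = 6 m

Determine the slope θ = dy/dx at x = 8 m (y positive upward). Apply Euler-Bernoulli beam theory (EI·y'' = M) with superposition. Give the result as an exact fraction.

Load 1 — triangular load w₀=9 kN/m (0→w₀ over full span):
  θ_1 = -w₀(2x(L-x)(L-2x)(x+2L)+x²(L-x)²)/(120LEI) = -9·(2·8·(10-8)·(10-2·8)·(8+2·10)+8²·(10-8)²)/(120·10·20000) = 6/3125 rad
Load 2 — point force P=11 kN at a=20/3 m (b=L-a=10/3):
  θ_2 = Pa²(L-x)(2bL-(3b+a)(L-x))/(2L³EI)  [x>a] = 11·(20/3)²·(10-8)·(2·(10/3)·10-(3·(10/3)+(20/3))·(10-8))/(2·10³·20000) = 11/13500 rad
Load 3 — applied couple M₀=5 kN·m at a=6 m (b=L-a=4):
  θ_3 = (R_Ax²/2 - M_Ax - M₀(x-a))/EI  [x>a] with R_A=18/25, M_A=8/5 = ((18/25)·8²/2 - (8/5)·8 - 5·(8-6))/20000 = 3/250000 rad
Superposition: θ = Σ θ_i = 18541/6750000 rad ≈ 0.002747 rad

θ(8) = 18541/6750000 rad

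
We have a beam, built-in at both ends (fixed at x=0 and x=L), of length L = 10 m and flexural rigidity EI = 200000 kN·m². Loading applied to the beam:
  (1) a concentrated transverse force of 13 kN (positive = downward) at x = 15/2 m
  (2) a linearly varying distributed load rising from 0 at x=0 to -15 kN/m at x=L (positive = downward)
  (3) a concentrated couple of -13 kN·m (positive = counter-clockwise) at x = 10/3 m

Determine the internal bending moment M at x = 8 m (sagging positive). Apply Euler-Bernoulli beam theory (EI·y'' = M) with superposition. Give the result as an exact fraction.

M(8) = 379/480 kN·m

Load 1 — point force P=13 kN at a=15/2 m (b=L-a=5/2):
  M_1 = Pa²(a+3b)(L-x)/L³ - Pa²b/L²  [x>a] = 13·(15/2)²·((15/2)+3·(5/2))·(10-8)/10³ - 13·(15/2)²·(5/2)/10² = 117/32 kN·m
Load 2 — triangular load w₀=-15 kN/m (0→w₀ over full span):
  M_2 = 3w₀Lx/20 - w₀L²/30 - w₀x³/(6L) = 3·(-15)·10·8/20 - (-15)·10²/30 - (-15)·8³/(6·10) = -2 kN·m
Load 3 — applied couple M₀=-13 kN·m at a=10/3 m (b=L-a=20/3):
  M_3 = R_Ax - M_A - M₀  [x>a] with R_A=-26/15, M_A=0 = (-26/15)·8 - 0 - (-13) = -13/15 kN·m
Superposition: M = Σ M_i = 379/480 kN·m ≈ 0.789583 kN·m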